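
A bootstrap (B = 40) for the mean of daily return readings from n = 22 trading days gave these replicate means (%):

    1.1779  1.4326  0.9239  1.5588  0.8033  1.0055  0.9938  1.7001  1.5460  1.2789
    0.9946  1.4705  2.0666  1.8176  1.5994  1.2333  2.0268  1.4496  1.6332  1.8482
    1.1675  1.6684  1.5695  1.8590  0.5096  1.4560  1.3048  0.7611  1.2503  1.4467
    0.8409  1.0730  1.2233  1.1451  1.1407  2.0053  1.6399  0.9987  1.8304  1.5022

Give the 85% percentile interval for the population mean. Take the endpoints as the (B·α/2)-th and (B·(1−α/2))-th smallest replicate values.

Sorted replicates: 0.5096, 0.7611, 0.8033, 0.8409, 0.9239, 0.9938, 0.9946, 0.9987, 1.0055, 1.0730, 1.1407, 1.1451, 1.1675, 1.1779, 1.2233, 1.2333, 1.2503, 1.2789, 1.3048, 1.4326, 1.4467, 1.4496, 1.4560, 1.4705, 1.5022, 1.5460, 1.5588, 1.5695, 1.5994, 1.6332, 1.6399, 1.6684, 1.7001, 1.8176, 1.8304, 1.8482, 1.8590, 2.0053, 2.0268, 2.0666
α = 0.15; lower rank = 40 × 0.075 = 3; upper rank = 40 × 0.925 = 37.
The 3rd smallest replicate is 0.8033; the 37th is 1.8590.

(0.8033, 1.8590)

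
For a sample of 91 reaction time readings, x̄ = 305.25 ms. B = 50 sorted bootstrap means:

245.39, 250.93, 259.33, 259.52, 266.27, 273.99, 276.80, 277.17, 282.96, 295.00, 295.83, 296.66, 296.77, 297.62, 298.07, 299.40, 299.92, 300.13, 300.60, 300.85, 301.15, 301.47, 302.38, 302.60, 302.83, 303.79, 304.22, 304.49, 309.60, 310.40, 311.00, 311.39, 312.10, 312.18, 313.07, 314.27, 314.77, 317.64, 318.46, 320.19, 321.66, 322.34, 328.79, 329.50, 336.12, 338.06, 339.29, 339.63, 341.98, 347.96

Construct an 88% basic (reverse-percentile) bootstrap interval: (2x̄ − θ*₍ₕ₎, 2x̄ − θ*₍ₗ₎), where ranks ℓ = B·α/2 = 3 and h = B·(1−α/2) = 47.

(271.21, 351.17)

Percentile endpoints at ranks 3 and 47: θ*₍3₎ = 259.33, θ*₍47₎ = 339.29.
Basic interval reflects these around x̄:
  lower = 2 × 305.25 − 339.29 = 271.21
  upper = 2 × 305.25 − 259.33 = 351.17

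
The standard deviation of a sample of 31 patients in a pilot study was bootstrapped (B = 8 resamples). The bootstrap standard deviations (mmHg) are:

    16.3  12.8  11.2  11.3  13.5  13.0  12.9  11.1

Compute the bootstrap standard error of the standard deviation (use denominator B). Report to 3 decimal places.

Bootstrap SE is the standard deviation of the 8 replicate standard deviations.
Mean of replicates: (16.3 + 12.8 + 11.2 + 11.3 + 13.5 + 13.0 + 12.9 + 11.1) / 8 = 102.1000 / 8 = 12.7625
Sum of squared deviations: (+3.5375)² + (+0.0375)² + (−1.5625)² + (−1.4625)² + (+0.7375)² + (+0.2375)² + (+0.1375)² + (−1.6625)² = 20.4788
Variance = 20.4788 / 8 = 2.5598
SE* = √2.5598

SE* = 1.600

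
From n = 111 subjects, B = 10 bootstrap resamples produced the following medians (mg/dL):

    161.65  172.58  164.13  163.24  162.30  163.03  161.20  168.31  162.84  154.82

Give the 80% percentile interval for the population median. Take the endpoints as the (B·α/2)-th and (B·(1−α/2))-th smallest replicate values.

(154.82, 168.31)

Sorted replicates: 154.82, 161.20, 161.65, 162.30, 162.84, 163.03, 163.24, 164.13, 168.31, 172.58
α = 0.20; lower rank = 10 × 0.100 = 1; upper rank = 10 × 0.900 = 9.
The 1st smallest replicate is 154.82; the 9th is 168.31.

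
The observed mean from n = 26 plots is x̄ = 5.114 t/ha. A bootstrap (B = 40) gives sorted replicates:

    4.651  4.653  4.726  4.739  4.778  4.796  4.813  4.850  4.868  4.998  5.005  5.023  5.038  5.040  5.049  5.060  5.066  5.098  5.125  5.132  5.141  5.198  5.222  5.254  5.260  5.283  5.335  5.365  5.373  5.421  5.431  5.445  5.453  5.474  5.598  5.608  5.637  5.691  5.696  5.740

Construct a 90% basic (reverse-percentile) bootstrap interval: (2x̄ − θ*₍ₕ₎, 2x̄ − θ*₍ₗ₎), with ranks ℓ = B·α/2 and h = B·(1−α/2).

Percentile endpoints at ranks 2 and 38: θ*₍2₎ = 4.653, θ*₍38₎ = 5.691.
Basic interval reflects these around x̄:
  lower = 2 × 5.114 − 5.691 = 4.537
  upper = 2 × 5.114 − 4.653 = 5.575

(4.537, 5.575)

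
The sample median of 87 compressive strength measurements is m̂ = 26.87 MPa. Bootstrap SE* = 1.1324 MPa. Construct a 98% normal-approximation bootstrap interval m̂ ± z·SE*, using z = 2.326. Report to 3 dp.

Margin = 2.326 × 1.1324 = 2.6340
Interval: 26.87 ± 2.6340

(24.236, 29.504)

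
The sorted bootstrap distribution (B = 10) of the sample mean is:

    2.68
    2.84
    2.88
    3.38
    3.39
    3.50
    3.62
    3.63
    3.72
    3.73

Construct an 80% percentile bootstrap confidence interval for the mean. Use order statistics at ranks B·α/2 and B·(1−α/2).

(2.68, 3.72)

α = 0.20; lower rank = 10 × 0.100 = 1; upper rank = 10 × 0.900 = 9.
The 1st smallest replicate is 2.68; the 9th is 3.72.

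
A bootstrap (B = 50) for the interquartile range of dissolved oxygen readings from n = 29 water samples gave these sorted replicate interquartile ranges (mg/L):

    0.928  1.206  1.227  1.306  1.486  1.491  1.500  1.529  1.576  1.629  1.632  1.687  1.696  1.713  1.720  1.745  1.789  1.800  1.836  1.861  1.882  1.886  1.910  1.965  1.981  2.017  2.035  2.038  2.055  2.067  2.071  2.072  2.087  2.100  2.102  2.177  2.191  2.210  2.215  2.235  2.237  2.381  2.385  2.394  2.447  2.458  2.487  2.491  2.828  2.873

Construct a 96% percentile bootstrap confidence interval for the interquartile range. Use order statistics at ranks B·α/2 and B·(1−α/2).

α = 0.04; lower rank = 50 × 0.020 = 1; upper rank = 50 × 0.980 = 49.
The 1st smallest replicate is 0.928; the 49th is 2.828.

(0.928, 2.828)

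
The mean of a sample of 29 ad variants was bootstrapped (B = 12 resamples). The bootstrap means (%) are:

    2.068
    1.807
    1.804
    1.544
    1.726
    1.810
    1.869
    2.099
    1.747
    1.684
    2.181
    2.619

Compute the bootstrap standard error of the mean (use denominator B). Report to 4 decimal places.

SE* = 0.2762

Bootstrap SE is the standard deviation of the 12 replicate means.
Mean of replicates: (2.068 + 1.807 + 1.804 + 1.544 + 1.726 + 1.810 + 1.869 + 2.099 + 1.747 + 1.684 + 2.181 + 2.619) / 12 = 22.95800 / 12 = 1.91317
Sum of squared deviations: (+0.15483)² + (−0.10617)² + (−0.10917)² + (−0.36917)² + (−0.18717)² + (−0.10317)² + (−0.04417)² + (+0.18583)² + (−0.16617)² + (−0.22917)² + (+0.26783)² + (+0.70583)² = 0.91567
Variance = 0.91567 / 12 = 0.07631
SE* = √0.07631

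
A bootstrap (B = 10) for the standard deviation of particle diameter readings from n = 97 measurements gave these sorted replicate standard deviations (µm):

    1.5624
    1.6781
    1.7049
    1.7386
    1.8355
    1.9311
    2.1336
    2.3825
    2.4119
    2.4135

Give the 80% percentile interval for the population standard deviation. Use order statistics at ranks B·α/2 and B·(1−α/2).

(1.5624, 2.4119)

α = 0.20; lower rank = 10 × 0.100 = 1; upper rank = 10 × 0.900 = 9.
The 1st smallest replicate is 1.5624; the 9th is 2.4119.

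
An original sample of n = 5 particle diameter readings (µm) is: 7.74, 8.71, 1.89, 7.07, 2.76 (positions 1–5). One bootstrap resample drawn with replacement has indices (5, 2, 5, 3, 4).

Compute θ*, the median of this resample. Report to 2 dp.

Resample values: 2.76, 8.71, 2.76, 1.89, 7.07.
Sorted: 1.89, 2.76, 2.76, 7.07, 8.71
Median = middle value = 2.76

θ* = 2.76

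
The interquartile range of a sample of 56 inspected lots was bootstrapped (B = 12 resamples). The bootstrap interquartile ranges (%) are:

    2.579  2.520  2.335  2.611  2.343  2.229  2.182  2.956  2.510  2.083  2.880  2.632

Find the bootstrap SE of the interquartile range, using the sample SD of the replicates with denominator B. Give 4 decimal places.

Bootstrap SE is the standard deviation of the 12 replicate interquartile ranges.
Mean of replicates: (2.579 + 2.520 + 2.335 + 2.611 + 2.343 + 2.229 + 2.182 + 2.956 + 2.510 + 2.083 + 2.880 + 2.632) / 12 = 29.86000 / 12 = 2.48833
Sum of squared deviations: (+0.09067)² + (+0.03167)² + (−0.15333)² + (+0.12267)² + (−0.14533)² + (−0.25933)² + (−0.30633)² + (+0.46767)² + (+0.02167)² + (−0.40533)² + (+0.39167)² + (+0.14367)² = 0.78752
Variance = 0.78752 / 12 = 0.06563
SE* = √0.06563

SE* = 0.2562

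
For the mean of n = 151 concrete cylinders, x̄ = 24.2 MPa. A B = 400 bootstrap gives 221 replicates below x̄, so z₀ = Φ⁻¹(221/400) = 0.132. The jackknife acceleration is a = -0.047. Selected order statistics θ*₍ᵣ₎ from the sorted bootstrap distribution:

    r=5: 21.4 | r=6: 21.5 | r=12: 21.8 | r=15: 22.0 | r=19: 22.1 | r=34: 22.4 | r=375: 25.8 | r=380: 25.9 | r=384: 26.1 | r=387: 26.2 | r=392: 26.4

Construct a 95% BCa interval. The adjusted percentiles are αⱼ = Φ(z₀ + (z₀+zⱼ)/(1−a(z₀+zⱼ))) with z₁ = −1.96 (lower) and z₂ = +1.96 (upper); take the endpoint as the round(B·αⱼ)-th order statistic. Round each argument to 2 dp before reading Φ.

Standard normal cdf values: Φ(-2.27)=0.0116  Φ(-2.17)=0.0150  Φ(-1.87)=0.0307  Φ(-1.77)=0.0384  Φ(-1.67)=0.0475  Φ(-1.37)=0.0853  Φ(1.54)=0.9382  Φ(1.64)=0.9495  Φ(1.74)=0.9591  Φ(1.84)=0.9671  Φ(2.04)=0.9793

(21.8, 26.4)

Lower: z₀ + z₁ = 0.132 + (-1.960) = -1.828; 1 − a(z₀+z₁) = 1 − (-0.047)(-1.828) = 0.9141; argument = 0.132 + (-1.828)/0.9141 = -1.8678 → -1.87.
α₁ = Φ(-1.87) = 0.0307; rank = round(400 × 0.0307) = 12; θ*₍12₎ = 21.8.
Upper: z₀ + z₂ = 2.092; 1 − a(z₀+z₂) = 1.0983; argument = 2.0367 → 2.04; α₂ = 0.9793; rank = 392; θ*₍392₎ = 26.4.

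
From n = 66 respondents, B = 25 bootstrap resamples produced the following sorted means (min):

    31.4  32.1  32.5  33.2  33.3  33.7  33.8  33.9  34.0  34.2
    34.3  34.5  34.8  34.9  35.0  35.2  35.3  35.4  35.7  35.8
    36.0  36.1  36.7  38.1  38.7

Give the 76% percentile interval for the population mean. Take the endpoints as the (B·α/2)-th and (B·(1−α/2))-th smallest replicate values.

(32.5, 36.1)

α = 0.24; lower rank = 25 × 0.120 = 3; upper rank = 25 × 0.880 = 22.
The 3rd smallest replicate is 32.5; the 22nd is 36.1.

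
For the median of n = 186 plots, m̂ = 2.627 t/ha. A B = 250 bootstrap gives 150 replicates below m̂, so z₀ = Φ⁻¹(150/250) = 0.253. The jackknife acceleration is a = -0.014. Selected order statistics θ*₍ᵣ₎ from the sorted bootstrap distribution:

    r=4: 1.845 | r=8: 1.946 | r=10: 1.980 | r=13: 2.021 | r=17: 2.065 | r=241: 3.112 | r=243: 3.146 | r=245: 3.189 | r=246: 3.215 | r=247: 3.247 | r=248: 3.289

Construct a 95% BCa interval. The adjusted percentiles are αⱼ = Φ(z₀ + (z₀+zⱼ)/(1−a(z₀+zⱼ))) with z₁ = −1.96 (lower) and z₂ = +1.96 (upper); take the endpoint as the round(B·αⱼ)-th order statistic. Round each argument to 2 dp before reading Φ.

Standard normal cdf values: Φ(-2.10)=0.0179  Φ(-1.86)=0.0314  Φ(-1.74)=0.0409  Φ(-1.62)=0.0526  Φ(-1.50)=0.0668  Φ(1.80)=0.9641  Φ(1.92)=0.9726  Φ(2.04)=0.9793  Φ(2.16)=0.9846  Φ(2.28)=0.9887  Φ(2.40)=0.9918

(2.065, 3.289)

Lower: z₀ + z₁ = 0.253 + (-1.960) = -1.707; 1 − a(z₀+z₁) = 1 − (-0.014)(-1.707) = 0.9761; argument = 0.253 + (-1.707)/0.9761 = -1.4958 → -1.50.
α₁ = Φ(-1.50) = 0.0668; rank = round(250 × 0.0668) = 17; θ*₍17₎ = 2.065.
Upper: z₀ + z₂ = 2.213; 1 − a(z₀+z₂) = 1.0310; argument = 2.3995 → 2.40; α₂ = 0.9918; rank = 248; θ*₍248₎ = 3.289.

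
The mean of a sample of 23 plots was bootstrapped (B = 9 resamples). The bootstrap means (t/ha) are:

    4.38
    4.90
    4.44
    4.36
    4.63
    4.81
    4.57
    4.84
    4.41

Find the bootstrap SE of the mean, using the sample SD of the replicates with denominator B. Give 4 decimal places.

SE* = 0.2002

Bootstrap SE is the standard deviation of the 9 replicate means.
Mean of replicates: (4.38 + 4.90 + 4.44 + 4.36 + 4.63 + 4.81 + 4.57 + 4.84 + 4.41) / 9 = 41.34000 / 9 = 4.59333
Sum of squared deviations: (−0.21333)² + (+0.30667)² + (−0.15333)² + (−0.23333)² + (+0.03667)² + (+0.21667)² + (−0.02333)² + (+0.24667)² + (−0.18333)² = 0.36080
Variance = 0.36080 / 9 = 0.04009
SE* = √0.04009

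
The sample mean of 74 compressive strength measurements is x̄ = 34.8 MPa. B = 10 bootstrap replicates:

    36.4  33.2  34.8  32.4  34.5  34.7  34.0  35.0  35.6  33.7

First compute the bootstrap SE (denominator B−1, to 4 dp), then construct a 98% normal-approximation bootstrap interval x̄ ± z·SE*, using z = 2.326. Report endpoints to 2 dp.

(32.10, 37.50)

Mean of replicates = 34.4300; sum of squared deviations = 12.1410; SE* = √(12.1410/9) = 1.1615
Margin = 2.326 × 1.1615 = 2.702
Interval: 34.8 ± 2.702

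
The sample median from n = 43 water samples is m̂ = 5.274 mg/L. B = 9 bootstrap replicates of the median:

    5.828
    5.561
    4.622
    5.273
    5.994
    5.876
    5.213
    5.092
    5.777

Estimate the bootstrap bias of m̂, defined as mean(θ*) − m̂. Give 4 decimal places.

mean(θ*) = (5.828 + 5.561 + 4.622 + 5.273 + 5.994 + 5.876 + 5.213 + 5.092 + 5.777) / 9 = 5.47067
bias = 5.47067 − 5.274

bias = +0.1967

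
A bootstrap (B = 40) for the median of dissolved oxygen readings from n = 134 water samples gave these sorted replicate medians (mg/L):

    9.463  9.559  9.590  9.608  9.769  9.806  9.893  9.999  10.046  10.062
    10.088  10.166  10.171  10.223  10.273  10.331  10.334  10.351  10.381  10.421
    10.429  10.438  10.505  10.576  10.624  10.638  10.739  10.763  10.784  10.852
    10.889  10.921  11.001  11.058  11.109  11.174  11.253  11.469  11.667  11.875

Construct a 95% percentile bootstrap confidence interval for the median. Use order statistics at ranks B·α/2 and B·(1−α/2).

α = 0.05; lower rank = 40 × 0.025 = 1; upper rank = 40 × 0.975 = 39.
The 1st smallest replicate is 9.463; the 39th is 11.667.

(9.463, 11.667)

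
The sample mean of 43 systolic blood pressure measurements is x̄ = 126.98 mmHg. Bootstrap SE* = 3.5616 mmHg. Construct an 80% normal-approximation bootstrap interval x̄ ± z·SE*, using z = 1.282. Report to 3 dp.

Margin = 1.282 × 3.5616 = 4.5660
Interval: 126.98 ± 4.5660

(122.414, 131.546)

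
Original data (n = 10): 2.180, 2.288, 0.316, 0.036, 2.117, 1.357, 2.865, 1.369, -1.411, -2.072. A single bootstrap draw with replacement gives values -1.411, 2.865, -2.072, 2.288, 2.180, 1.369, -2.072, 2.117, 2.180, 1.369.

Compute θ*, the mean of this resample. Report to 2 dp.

θ* = 0.88

Mean = ((-1.411) + 2.865 + (-2.072) + 2.288 + 2.180 + 1.369 + (-2.072) + 2.117 + 2.180 + 1.369) / 10 = 8.8130 / 10 = 0.88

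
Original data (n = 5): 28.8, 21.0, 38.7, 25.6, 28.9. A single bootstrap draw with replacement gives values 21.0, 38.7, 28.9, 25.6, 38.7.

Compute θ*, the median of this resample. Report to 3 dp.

θ* = 28.900

Sorted: 21.0, 25.6, 28.9, 38.7, 38.7
Median = middle value = 28.900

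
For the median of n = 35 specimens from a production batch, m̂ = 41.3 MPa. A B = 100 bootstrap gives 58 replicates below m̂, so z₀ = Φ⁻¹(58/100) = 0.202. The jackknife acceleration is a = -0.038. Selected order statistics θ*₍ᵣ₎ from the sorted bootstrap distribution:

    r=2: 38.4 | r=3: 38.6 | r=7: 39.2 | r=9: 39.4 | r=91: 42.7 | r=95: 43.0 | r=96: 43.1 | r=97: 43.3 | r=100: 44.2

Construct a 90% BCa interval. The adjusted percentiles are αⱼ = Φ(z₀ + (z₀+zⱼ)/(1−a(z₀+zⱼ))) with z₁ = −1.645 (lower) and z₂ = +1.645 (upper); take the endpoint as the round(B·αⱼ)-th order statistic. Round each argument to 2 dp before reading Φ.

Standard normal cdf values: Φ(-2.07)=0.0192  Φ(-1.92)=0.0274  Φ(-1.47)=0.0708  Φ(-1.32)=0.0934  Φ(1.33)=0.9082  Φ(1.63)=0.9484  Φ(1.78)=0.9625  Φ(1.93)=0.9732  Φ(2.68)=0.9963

(39.4, 43.3)

Lower: z₀ + z₁ = 0.202 + (-1.645) = -1.443; 1 − a(z₀+z₁) = 1 − (-0.038)(-1.443) = 0.9452; argument = 0.202 + (-1.443)/0.9452 = -1.3247 → -1.32.
α₁ = Φ(-1.32) = 0.0934; rank = round(100 × 0.0934) = 9; θ*₍9₎ = 39.4.
Upper: z₀ + z₂ = 1.847; 1 − a(z₀+z₂) = 1.0702; argument = 1.9279 → 1.93; α₂ = 0.9732; rank = 97; θ*₍97₎ = 43.3.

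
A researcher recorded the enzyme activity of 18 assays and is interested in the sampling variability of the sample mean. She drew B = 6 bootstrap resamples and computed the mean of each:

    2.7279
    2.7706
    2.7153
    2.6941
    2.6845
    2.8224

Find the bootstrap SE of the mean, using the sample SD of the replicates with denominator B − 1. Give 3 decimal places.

SE* = 0.052

Bootstrap SE is the standard deviation of the 6 replicate means.
Mean of replicates: (2.7279 + 2.7706 + 2.7153 + 2.6941 + 2.6845 + 2.8224) / 6 = 16.41480 / 6 = 2.73580
Sum of squared deviations: (−0.00790)² + (+0.03480)² + (−0.02050)² + (−0.04170)² + (−0.05130)² + (+0.08660)² = 0.01356
Variance = 0.01356 / 5 = 0.00271
SE* = √0.00271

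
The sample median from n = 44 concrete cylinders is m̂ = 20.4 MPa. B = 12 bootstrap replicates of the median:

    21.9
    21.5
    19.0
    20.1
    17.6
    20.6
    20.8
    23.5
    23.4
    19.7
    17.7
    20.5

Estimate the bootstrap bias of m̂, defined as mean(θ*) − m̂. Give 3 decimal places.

bias = +0.125

mean(θ*) = (21.9 + 21.5 + 19.0 + 20.1 + 17.6 + 20.6 + 20.8 + 23.5 + 23.4 + 19.7 + 17.7 + 20.5) / 12 = 20.5250
bias = 20.5250 − 20.4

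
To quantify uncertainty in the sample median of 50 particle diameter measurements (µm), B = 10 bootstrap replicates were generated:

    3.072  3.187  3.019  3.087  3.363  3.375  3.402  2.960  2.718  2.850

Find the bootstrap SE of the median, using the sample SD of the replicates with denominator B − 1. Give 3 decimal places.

Bootstrap SE is the standard deviation of the 10 replicate medians.
Mean of replicates: (3.072 + 3.187 + 3.019 + 3.087 + 3.363 + 3.375 + 3.402 + 2.960 + 2.718 + 2.850) / 10 = 31.0330 / 10 = 3.1033
Sum of squared deviations: (−0.0313)² + (+0.0837)² + (−0.0843)² + (−0.0163)² + (+0.2597)² + (+0.2717)² + (+0.2987)² + (−0.1433)² + (−0.3853)² + (−0.2533)² = 0.4790
Variance = 0.4790 / 9 = 0.0532
SE* = √0.0532

SE* = 0.231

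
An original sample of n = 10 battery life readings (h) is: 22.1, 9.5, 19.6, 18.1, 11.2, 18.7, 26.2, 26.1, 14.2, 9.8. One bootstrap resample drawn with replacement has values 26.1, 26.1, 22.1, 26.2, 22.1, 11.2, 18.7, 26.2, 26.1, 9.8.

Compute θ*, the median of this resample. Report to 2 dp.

Sorted: 9.8, 11.2, 18.7, 22.1, 22.1, 26.1, 26.1, 26.1, 26.2, 26.2
Median = average of the two middle values = 24.10

θ* = 24.10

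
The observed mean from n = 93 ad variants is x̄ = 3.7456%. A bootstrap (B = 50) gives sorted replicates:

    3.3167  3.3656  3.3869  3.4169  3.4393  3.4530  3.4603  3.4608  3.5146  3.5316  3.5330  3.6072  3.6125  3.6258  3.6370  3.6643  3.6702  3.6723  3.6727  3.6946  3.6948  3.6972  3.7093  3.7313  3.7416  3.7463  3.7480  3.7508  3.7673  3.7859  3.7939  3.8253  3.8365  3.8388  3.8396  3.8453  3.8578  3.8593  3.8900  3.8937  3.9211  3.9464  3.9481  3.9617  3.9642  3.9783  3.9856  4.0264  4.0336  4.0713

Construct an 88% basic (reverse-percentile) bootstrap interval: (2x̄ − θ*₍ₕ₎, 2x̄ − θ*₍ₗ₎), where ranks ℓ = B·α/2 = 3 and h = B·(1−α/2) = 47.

Percentile endpoints at ranks 3 and 47: θ*₍3₎ = 3.3869, θ*₍47₎ = 3.9856.
Basic interval reflects these around x̄:
  lower = 2 × 3.7456 − 3.9856 = 3.5056
  upper = 2 × 3.7456 − 3.3869 = 4.1043

(3.5056, 4.1043)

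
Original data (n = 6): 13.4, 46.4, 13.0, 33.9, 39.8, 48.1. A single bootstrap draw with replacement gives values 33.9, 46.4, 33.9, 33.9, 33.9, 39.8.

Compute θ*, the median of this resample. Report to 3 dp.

θ* = 33.900

Sorted: 33.9, 33.9, 33.9, 33.9, 39.8, 46.4
Median = average of the two middle values = 33.900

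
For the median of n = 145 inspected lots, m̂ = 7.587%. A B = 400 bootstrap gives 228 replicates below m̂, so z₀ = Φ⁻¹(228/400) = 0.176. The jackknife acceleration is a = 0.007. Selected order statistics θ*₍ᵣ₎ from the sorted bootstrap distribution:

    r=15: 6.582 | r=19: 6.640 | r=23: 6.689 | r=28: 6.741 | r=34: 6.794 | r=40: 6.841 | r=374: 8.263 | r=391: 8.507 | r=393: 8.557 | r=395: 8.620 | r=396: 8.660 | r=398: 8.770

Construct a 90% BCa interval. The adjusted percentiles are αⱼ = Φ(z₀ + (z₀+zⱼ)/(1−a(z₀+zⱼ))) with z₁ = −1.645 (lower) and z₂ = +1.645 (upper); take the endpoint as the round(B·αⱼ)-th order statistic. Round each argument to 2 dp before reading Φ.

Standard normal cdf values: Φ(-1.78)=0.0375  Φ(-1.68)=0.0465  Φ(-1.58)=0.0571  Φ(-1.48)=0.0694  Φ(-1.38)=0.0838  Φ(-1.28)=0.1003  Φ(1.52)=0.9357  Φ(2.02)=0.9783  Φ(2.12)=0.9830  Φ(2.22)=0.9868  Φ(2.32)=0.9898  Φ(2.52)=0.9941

(6.841, 8.507)

Lower: z₀ + z₁ = 0.176 + (-1.645) = -1.469; 1 − a(z₀+z₁) = 1 − (0.007)(-1.469) = 1.0103; argument = 0.176 + (-1.469)/1.0103 = -1.2780 → -1.28.
α₁ = Φ(-1.28) = 0.1003; rank = round(400 × 0.1003) = 40; θ*₍40₎ = 6.841.
Upper: z₀ + z₂ = 1.821; 1 − a(z₀+z₂) = 0.9873; argument = 2.0205 → 2.02; α₂ = 0.9783; rank = 391; θ*₍391₎ = 8.507.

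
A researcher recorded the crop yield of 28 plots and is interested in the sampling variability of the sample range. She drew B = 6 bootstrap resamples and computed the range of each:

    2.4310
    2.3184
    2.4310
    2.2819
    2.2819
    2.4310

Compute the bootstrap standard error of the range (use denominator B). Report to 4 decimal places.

SE* = 0.0695

Bootstrap SE is the standard deviation of the 6 replicate ranges.
Mean of replicates: (2.4310 + 2.3184 + 2.4310 + 2.2819 + 2.2819 + 2.4310) / 6 = 14.175200 / 6 = 2.362533
Sum of squared deviations: (+0.068467)² + (−0.044133)² + (+0.068467)² + (−0.080633)² + (−0.080633)² + (+0.068467)² = 0.029014
Variance = 0.029014 / 6 = 0.004836
SE* = √0.004836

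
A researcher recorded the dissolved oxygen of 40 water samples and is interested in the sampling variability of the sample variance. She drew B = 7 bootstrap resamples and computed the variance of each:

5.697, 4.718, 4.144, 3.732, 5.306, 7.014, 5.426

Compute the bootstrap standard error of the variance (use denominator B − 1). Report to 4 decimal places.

Bootstrap SE is the standard deviation of the 7 replicate variances.
Mean of replicates: (5.697 + 4.718 + 4.144 + 3.732 + 5.306 + 7.014 + 5.426) / 7 = 36.03700 / 7 = 5.14814
Sum of squared deviations: (+0.54886)² + (−0.43014)² + (−1.00414)² + (−1.41614)² + (+0.15786)² + (+1.86586)² + (+0.27786)² = 7.08358
Variance = 7.08358 / 6 = 1.18060
SE* = √1.18060

SE* = 1.0866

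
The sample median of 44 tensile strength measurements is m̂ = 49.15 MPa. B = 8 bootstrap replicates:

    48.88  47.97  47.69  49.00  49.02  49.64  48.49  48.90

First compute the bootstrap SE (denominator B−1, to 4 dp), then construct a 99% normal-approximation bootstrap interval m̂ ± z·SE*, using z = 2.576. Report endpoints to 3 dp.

Mean of replicates = 48.6988; sum of squared deviations = 2.7455; SE* = √(2.7455/7) = 0.6263
Margin = 2.576 × 0.6263 = 1.6133
Interval: 49.15 ± 1.6133

(47.537, 50.763)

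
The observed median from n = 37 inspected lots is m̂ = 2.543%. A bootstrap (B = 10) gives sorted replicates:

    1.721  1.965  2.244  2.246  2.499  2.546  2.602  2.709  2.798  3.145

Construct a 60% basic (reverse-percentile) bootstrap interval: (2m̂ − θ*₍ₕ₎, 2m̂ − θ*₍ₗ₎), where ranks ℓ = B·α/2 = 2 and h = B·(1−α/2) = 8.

Percentile endpoints at ranks 2 and 8: θ*₍2₎ = 1.965, θ*₍8₎ = 2.709.
Basic interval reflects these around m̂:
  lower = 2 × 2.543 − 2.709 = 2.377
  upper = 2 × 2.543 − 1.965 = 3.121

(2.377, 3.121)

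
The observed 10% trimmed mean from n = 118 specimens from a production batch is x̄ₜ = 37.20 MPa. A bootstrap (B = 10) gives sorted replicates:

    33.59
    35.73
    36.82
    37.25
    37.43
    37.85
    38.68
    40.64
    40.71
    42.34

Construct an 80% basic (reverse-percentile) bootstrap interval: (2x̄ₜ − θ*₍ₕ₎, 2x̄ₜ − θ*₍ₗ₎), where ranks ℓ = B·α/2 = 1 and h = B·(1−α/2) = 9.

Percentile endpoints at ranks 1 and 9: θ*₍1₎ = 33.59, θ*₍9₎ = 40.71.
Basic interval reflects these around x̄ₜ:
  lower = 2 × 37.20 − 40.71 = 33.69
  upper = 2 × 37.20 − 33.59 = 40.81

(33.69, 40.81)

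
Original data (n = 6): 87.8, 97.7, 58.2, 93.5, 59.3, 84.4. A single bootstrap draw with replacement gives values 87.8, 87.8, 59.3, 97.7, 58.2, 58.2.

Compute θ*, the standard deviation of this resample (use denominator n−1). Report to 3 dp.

Mean = 74.8333; sum of squared deviations = 1653.7733
s² = 1653.7733 / 5 = 330.7547
s = √330.7547 = 18.187

θ* = 18.187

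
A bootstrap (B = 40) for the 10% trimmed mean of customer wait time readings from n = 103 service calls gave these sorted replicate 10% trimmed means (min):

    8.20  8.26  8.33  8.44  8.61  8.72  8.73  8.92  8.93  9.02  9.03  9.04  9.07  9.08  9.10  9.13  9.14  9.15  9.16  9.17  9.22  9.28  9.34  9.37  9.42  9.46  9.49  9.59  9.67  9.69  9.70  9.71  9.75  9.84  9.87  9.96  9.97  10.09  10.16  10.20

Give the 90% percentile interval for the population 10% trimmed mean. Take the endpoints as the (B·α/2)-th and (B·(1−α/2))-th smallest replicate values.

(8.26, 10.09)

α = 0.10; lower rank = 40 × 0.050 = 2; upper rank = 40 × 0.950 = 38.
The 2nd smallest replicate is 8.26; the 38th is 10.09.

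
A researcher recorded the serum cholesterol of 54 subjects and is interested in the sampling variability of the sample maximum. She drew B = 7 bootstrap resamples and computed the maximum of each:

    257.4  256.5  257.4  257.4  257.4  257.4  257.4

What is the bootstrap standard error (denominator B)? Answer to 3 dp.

SE* = 0.315

Bootstrap SE is the standard deviation of the 7 replicate maximums.
Mean of replicates: (257.4 + 256.5 + 257.4 + 257.4 + 257.4 + 257.4 + 257.4) / 7 = 1800.9000 / 7 = 257.2714
Sum of squared deviations: (+0.1286)² + (−0.7714)² + (+0.1286)² + (+0.1286)² + (+0.1286)² + (+0.1286)² + (+0.1286)² = 0.6943
Variance = 0.6943 / 7 = 0.0992
SE* = √0.0992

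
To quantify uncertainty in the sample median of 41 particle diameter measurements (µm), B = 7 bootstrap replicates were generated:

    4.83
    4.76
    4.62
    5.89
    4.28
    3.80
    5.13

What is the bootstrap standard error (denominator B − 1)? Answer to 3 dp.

Bootstrap SE is the standard deviation of the 7 replicate medians.
Mean of replicates: (4.83 + 4.76 + 4.62 + 5.89 + 4.28 + 3.80 + 5.13) / 7 = 33.3100 / 7 = 4.7586
Sum of squared deviations: (+0.0714)² + (+0.0014)² + (−0.1386)² + (+1.1314)² + (−0.4786)² + (−0.9586)² + (+0.3714)² = 2.5903
Variance = 2.5903 / 6 = 0.4317
SE* = √0.4317

SE* = 0.657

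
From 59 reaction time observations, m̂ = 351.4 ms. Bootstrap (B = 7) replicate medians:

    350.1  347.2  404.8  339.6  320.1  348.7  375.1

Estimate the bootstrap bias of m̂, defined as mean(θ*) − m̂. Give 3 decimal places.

mean(θ*) = (350.1 + 347.2 + 404.8 + 339.6 + 320.1 + 348.7 + 375.1) / 7 = 355.0857
bias = 355.0857 − 351.4

bias = +3.686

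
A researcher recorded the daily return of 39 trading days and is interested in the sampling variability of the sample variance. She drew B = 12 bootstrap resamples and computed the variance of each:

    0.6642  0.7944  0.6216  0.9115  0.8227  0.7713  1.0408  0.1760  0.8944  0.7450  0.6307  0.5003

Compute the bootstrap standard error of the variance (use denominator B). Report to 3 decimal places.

SE* = 0.215

Bootstrap SE is the standard deviation of the 12 replicate variances.
Mean of replicates: (0.6642 + 0.7944 + 0.6216 + 0.9115 + 0.8227 + 0.7713 + 1.0408 + 0.1760 + 0.8944 + 0.7450 + 0.6307 + 0.5003) / 12 = 8.57290 / 12 = 0.71441
Sum of squared deviations: (−0.05021)² + (+0.07999)² + (−0.09281)² + (+0.19709)² + (+0.10829)² + (+0.05689)² + (+0.32639)² + (−0.53841)² + (+0.17999)² + (+0.03059)² + (−0.08371)² + (−0.21411)² = 0.55394
Variance = 0.55394 / 12 = 0.04616
SE* = √0.04616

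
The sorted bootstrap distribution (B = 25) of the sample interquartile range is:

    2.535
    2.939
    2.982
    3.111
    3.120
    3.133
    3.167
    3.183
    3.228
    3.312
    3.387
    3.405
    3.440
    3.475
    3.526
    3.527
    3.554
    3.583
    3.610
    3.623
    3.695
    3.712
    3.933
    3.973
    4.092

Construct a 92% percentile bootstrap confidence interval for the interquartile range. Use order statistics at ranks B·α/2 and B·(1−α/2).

(2.535, 3.973)

α = 0.08; lower rank = 25 × 0.040 = 1; upper rank = 25 × 0.960 = 24.
The 1st smallest replicate is 2.535; the 24th is 3.973.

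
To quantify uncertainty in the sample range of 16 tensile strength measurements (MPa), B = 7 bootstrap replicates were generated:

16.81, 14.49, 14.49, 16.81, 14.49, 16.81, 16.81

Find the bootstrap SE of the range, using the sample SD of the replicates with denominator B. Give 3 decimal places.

Bootstrap SE is the standard deviation of the 7 replicate ranges.
Mean of replicates: (16.81 + 14.49 + 14.49 + 16.81 + 14.49 + 16.81 + 16.81) / 7 = 110.7100 / 7 = 15.8157
Sum of squared deviations: (+0.9943)² + (−1.3257)² + (−1.3257)² + (+0.9943)² + (−1.3257)² + (+0.9943)² + (+0.9943)² = 9.2270
Variance = 9.2270 / 7 = 1.3181
SE* = √1.3181

SE* = 1.148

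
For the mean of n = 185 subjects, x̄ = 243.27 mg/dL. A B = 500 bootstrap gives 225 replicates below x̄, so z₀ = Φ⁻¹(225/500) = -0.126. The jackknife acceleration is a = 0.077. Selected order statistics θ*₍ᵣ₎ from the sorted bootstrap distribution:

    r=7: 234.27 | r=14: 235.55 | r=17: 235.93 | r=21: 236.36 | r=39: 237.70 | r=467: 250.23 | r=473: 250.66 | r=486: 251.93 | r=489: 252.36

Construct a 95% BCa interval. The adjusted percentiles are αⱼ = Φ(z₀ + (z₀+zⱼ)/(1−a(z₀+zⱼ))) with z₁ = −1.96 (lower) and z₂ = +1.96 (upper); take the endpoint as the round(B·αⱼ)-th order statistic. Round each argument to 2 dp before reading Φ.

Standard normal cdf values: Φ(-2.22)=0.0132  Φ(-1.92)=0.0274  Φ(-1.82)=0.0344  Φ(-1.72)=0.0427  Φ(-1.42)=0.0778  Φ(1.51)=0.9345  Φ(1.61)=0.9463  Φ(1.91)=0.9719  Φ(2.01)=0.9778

(235.55, 252.36)

Lower: z₀ + z₁ = -0.126 + (-1.960) = -2.086; 1 − a(z₀+z₁) = 1 − (0.077)(-2.086) = 1.1606; argument = -0.126 + (-2.086)/1.1606 = -1.9233 → -1.92.
α₁ = Φ(-1.92) = 0.0274; rank = round(500 × 0.0274) = 14; θ*₍14₎ = 235.55.
Upper: z₀ + z₂ = 1.834; 1 − a(z₀+z₂) = 0.8588; argument = 2.0096 → 2.01; α₂ = 0.9778; rank = 489; θ*₍489₎ = 252.36.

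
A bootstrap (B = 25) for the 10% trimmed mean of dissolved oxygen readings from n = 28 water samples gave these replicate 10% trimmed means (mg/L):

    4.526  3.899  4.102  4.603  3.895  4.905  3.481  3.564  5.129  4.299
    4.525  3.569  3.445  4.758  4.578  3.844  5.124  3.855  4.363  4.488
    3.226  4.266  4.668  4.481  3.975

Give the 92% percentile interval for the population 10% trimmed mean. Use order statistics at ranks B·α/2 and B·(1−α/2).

Sorted replicates: 3.226, 3.445, 3.481, 3.564, 3.569, 3.844, 3.855, 3.895, 3.899, 3.975, 4.102, 4.266, 4.299, 4.363, 4.481, 4.488, 4.525, 4.526, 4.578, 4.603, 4.668, 4.758, 4.905, 5.124, 5.129
α = 0.08; lower rank = 25 × 0.040 = 1; upper rank = 25 × 0.960 = 24.
The 1st smallest replicate is 3.226; the 24th is 5.124.

(3.226, 5.124)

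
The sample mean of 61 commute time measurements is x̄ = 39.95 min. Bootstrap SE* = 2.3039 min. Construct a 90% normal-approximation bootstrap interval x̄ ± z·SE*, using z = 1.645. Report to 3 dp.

Margin = 1.645 × 2.3039 = 3.7899
Interval: 39.95 ± 3.7899

(36.160, 43.740)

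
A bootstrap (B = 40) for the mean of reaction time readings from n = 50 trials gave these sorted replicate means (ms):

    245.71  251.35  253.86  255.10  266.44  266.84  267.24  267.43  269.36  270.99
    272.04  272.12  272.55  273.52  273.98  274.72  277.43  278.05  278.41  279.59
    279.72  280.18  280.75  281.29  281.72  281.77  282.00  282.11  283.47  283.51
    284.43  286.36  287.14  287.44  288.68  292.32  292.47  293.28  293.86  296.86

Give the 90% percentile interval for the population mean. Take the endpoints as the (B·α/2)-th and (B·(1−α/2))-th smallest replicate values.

(251.35, 293.28)

α = 0.10; lower rank = 40 × 0.050 = 2; upper rank = 40 × 0.950 = 38.
The 2nd smallest replicate is 251.35; the 38th is 293.28.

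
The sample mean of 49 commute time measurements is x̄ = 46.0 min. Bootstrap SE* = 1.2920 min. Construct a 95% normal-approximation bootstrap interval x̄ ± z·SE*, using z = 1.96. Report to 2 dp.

(43.47, 48.53)

Margin = 1.96 × 1.2920 = 2.532
Interval: 46.0 ± 2.532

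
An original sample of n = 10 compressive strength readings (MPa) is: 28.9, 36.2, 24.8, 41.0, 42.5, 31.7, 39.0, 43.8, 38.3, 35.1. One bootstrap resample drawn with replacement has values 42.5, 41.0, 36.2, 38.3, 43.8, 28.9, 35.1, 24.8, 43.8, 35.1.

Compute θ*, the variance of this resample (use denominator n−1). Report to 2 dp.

θ* = 40.30

Mean = 36.9500; sum of squared deviations = 362.7050
s² = 362.7050 / 9 = 40.3006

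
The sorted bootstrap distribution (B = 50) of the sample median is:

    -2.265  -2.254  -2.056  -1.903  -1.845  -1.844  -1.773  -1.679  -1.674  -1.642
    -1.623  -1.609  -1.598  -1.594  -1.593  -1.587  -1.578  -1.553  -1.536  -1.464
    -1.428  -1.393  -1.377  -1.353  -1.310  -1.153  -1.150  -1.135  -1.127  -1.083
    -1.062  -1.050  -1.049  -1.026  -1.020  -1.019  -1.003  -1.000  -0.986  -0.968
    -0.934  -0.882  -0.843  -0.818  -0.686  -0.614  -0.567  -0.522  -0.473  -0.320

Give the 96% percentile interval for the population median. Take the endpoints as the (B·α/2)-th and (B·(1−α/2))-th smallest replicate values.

(-2.265, -0.473)

α = 0.04; lower rank = 50 × 0.020 = 1; upper rank = 50 × 0.980 = 49.
The 1st smallest replicate is -2.265; the 49th is -0.473.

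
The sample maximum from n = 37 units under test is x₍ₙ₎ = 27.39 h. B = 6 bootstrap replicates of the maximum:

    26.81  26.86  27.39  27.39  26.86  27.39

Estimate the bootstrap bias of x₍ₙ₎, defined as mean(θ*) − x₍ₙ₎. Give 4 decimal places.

mean(θ*) = (26.81 + 26.86 + 27.39 + 27.39 + 26.86 + 27.39) / 6 = 27.11667
bias = 27.11667 − 27.39

bias = −0.2733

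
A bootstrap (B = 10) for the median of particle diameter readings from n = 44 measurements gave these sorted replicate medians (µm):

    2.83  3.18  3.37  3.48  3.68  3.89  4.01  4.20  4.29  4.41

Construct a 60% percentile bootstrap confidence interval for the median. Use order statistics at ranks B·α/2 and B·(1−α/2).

α = 0.40; lower rank = 10 × 0.200 = 2; upper rank = 10 × 0.800 = 8.
The 2nd smallest replicate is 3.18; the 8th is 4.20.

(3.18, 4.20)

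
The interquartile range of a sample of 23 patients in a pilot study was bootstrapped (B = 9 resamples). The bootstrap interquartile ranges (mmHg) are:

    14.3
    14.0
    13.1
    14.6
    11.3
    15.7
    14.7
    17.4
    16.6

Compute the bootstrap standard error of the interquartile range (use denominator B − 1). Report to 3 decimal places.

SE* = 1.825

Bootstrap SE is the standard deviation of the 9 replicate interquartile ranges.
Mean of replicates: (14.3 + 14.0 + 13.1 + 14.6 + 11.3 + 15.7 + 14.7 + 17.4 + 16.6) / 9 = 131.7000 / 9 = 14.6333
Sum of squared deviations: (−0.3333)² + (−0.6333)² + (−1.5333)² + (−0.0333)² + (−3.3333)² + (+1.0667)² + (+0.0667)² + (+2.7667)² + (+1.9667)² = 26.6400
Variance = 26.6400 / 8 = 3.3300
SE* = √3.3300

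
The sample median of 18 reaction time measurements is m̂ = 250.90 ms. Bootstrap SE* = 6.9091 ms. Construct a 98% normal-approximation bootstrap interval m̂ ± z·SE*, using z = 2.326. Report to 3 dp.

(234.829, 266.971)

Margin = 2.326 × 6.9091 = 16.0706
Interval: 250.90 ± 16.0706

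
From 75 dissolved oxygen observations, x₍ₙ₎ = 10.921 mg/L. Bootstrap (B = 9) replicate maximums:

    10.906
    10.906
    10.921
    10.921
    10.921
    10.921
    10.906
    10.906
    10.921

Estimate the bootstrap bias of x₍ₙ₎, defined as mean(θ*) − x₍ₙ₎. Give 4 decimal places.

bias = −0.0067

mean(θ*) = (10.906 + 10.906 + 10.921 + 10.921 + 10.921 + 10.921 + 10.906 + 10.906 + 10.921) / 9 = 10.91433
bias = 10.91433 − 10.921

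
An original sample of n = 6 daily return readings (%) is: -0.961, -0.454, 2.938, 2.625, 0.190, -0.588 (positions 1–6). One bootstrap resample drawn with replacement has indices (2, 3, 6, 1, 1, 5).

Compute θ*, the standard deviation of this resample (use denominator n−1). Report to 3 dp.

θ* = 1.487

Resample values: -0.454, 2.938, -0.588, -0.961, -0.961, 0.190.
Mean = 0.0273; sum of squared deviations = 11.0624
s² = 11.0624 / 5 = 2.2125
s = √2.2125 = 1.487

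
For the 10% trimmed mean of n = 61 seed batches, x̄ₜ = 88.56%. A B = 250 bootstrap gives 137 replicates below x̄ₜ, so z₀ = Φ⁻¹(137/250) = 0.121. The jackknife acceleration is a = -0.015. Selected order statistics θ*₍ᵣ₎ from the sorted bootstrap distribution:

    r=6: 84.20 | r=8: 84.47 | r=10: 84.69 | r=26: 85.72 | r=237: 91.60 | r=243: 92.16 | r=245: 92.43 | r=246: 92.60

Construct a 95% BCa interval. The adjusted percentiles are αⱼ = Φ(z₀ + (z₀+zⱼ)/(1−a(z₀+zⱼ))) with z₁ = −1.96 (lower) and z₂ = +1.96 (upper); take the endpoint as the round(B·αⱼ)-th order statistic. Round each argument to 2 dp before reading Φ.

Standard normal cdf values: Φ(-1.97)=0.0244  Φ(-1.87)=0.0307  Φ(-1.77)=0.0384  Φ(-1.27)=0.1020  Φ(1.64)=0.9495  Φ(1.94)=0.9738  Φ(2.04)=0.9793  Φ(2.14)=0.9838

Lower: z₀ + z₁ = 0.121 + (-1.960) = -1.839; 1 − a(z₀+z₁) = 1 − (-0.015)(-1.839) = 0.9724; argument = 0.121 + (-1.839)/0.9724 = -1.7702 → -1.77.
α₁ = Φ(-1.77) = 0.0384; rank = round(250 × 0.0384) = 10; θ*₍10₎ = 84.69.
Upper: z₀ + z₂ = 2.081; 1 − a(z₀+z₂) = 1.0312; argument = 2.1390 → 2.14; α₂ = 0.9838; rank = 246; θ*₍246₎ = 92.60.

(84.69, 92.60)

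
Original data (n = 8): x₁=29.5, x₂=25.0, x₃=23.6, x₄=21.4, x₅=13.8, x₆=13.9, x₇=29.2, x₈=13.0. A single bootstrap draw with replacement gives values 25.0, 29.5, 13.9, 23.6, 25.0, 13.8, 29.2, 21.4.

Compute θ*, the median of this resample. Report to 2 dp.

θ* = 24.30

Sorted: 13.8, 13.9, 21.4, 23.6, 25.0, 25.0, 29.2, 29.5
Median = average of the two middle values = 24.30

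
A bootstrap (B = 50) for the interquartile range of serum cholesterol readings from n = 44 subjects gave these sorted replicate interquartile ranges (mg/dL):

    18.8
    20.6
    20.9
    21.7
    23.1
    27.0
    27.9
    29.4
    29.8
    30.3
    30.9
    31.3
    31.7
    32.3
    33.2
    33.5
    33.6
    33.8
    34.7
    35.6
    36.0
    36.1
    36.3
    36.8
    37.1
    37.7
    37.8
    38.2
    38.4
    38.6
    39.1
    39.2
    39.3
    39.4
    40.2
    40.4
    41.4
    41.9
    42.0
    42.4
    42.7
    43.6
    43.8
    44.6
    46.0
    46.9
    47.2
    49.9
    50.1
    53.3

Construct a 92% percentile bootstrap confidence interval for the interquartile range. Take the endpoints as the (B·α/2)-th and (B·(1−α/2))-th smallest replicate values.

(20.6, 49.9)

α = 0.08; lower rank = 50 × 0.040 = 2; upper rank = 50 × 0.960 = 48.
The 2nd smallest replicate is 20.6; the 48th is 49.9.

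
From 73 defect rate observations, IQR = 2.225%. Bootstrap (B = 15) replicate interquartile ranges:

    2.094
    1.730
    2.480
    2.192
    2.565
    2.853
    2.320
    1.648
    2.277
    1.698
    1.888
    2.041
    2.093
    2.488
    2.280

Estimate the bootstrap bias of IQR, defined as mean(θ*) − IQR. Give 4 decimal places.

mean(θ*) = (2.094 + 1.730 + 2.480 + 2.192 + 2.565 + 2.853 + 2.320 + 1.648 + 2.277 + 1.698 + 1.888 + 2.041 + 2.093 + 2.488 + 2.280) / 15 = 2.17647
bias = 2.17647 − 2.225

bias = −0.0485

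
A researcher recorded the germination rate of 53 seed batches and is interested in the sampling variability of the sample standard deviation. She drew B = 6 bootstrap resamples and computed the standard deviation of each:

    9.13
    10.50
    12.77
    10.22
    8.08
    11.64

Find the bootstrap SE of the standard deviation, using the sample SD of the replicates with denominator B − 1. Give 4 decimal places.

SE* = 1.6847

Bootstrap SE is the standard deviation of the 6 replicate standard deviations.
Mean of replicates: (9.13 + 10.50 + 12.77 + 10.22 + 8.08 + 11.64) / 6 = 62.34000 / 6 = 10.39000
Sum of squared deviations: (−1.26000)² + (+0.11000)² + (+2.38000)² + (−0.17000)² + (−2.31000)² + (+1.25000)² = 14.19160
Variance = 14.19160 / 5 = 2.83832
SE* = √2.83832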